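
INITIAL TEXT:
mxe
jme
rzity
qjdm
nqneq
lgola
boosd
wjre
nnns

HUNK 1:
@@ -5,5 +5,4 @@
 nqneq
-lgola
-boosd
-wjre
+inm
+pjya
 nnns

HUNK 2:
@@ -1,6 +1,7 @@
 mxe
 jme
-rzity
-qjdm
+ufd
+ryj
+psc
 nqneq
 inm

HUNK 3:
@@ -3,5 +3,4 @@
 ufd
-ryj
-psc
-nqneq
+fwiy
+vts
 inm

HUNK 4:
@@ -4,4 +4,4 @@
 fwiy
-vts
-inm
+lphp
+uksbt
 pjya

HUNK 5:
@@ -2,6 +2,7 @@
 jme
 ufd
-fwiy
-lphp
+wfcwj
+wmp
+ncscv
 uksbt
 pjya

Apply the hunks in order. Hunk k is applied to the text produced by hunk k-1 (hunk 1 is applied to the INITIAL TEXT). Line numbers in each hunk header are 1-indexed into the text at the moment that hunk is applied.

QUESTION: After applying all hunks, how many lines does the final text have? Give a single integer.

Answer: 9

Derivation:
Hunk 1: at line 5 remove [lgola,boosd,wjre] add [inm,pjya] -> 8 lines: mxe jme rzity qjdm nqneq inm pjya nnns
Hunk 2: at line 1 remove [rzity,qjdm] add [ufd,ryj,psc] -> 9 lines: mxe jme ufd ryj psc nqneq inm pjya nnns
Hunk 3: at line 3 remove [ryj,psc,nqneq] add [fwiy,vts] -> 8 lines: mxe jme ufd fwiy vts inm pjya nnns
Hunk 4: at line 4 remove [vts,inm] add [lphp,uksbt] -> 8 lines: mxe jme ufd fwiy lphp uksbt pjya nnns
Hunk 5: at line 2 remove [fwiy,lphp] add [wfcwj,wmp,ncscv] -> 9 lines: mxe jme ufd wfcwj wmp ncscv uksbt pjya nnns
Final line count: 9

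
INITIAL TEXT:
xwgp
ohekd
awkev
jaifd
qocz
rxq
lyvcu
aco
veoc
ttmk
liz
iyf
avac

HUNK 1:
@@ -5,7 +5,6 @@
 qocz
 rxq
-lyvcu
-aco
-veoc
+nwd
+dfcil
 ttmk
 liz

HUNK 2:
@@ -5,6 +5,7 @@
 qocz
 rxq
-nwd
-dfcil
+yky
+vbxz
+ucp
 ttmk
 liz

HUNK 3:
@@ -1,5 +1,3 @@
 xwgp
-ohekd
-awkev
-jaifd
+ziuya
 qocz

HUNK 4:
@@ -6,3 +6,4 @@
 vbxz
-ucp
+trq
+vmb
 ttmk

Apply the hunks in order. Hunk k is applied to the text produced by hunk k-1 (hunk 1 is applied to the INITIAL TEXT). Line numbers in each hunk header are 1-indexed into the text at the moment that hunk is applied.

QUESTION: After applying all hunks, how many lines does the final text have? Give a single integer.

Hunk 1: at line 5 remove [lyvcu,aco,veoc] add [nwd,dfcil] -> 12 lines: xwgp ohekd awkev jaifd qocz rxq nwd dfcil ttmk liz iyf avac
Hunk 2: at line 5 remove [nwd,dfcil] add [yky,vbxz,ucp] -> 13 lines: xwgp ohekd awkev jaifd qocz rxq yky vbxz ucp ttmk liz iyf avac
Hunk 3: at line 1 remove [ohekd,awkev,jaifd] add [ziuya] -> 11 lines: xwgp ziuya qocz rxq yky vbxz ucp ttmk liz iyf avac
Hunk 4: at line 6 remove [ucp] add [trq,vmb] -> 12 lines: xwgp ziuya qocz rxq yky vbxz trq vmb ttmk liz iyf avac
Final line count: 12

Answer: 12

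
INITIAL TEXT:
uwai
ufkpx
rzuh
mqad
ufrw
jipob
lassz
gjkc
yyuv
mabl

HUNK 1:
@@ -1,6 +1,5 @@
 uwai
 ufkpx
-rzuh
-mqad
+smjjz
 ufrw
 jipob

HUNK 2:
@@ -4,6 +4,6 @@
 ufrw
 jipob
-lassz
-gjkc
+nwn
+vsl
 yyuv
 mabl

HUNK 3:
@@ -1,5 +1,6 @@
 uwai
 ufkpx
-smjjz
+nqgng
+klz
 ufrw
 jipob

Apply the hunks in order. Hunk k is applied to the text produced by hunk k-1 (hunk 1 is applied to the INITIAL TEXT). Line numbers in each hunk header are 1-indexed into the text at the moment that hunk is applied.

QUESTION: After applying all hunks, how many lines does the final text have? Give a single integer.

Hunk 1: at line 1 remove [rzuh,mqad] add [smjjz] -> 9 lines: uwai ufkpx smjjz ufrw jipob lassz gjkc yyuv mabl
Hunk 2: at line 4 remove [lassz,gjkc] add [nwn,vsl] -> 9 lines: uwai ufkpx smjjz ufrw jipob nwn vsl yyuv mabl
Hunk 3: at line 1 remove [smjjz] add [nqgng,klz] -> 10 lines: uwai ufkpx nqgng klz ufrw jipob nwn vsl yyuv mabl
Final line count: 10

Answer: 10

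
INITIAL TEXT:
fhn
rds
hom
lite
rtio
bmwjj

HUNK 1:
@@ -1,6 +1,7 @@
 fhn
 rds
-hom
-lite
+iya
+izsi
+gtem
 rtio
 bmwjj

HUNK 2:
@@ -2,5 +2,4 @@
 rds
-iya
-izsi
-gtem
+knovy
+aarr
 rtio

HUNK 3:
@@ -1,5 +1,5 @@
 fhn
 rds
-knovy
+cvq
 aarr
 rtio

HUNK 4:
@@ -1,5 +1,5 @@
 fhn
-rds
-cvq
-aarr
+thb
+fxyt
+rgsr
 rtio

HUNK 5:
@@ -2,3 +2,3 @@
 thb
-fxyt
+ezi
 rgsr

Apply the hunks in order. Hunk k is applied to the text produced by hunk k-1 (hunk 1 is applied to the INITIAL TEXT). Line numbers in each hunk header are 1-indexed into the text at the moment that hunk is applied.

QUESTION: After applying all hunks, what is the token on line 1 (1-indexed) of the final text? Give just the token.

Hunk 1: at line 1 remove [hom,lite] add [iya,izsi,gtem] -> 7 lines: fhn rds iya izsi gtem rtio bmwjj
Hunk 2: at line 2 remove [iya,izsi,gtem] add [knovy,aarr] -> 6 lines: fhn rds knovy aarr rtio bmwjj
Hunk 3: at line 1 remove [knovy] add [cvq] -> 6 lines: fhn rds cvq aarr rtio bmwjj
Hunk 4: at line 1 remove [rds,cvq,aarr] add [thb,fxyt,rgsr] -> 6 lines: fhn thb fxyt rgsr rtio bmwjj
Hunk 5: at line 2 remove [fxyt] add [ezi] -> 6 lines: fhn thb ezi rgsr rtio bmwjj
Final line 1: fhn

Answer: fhn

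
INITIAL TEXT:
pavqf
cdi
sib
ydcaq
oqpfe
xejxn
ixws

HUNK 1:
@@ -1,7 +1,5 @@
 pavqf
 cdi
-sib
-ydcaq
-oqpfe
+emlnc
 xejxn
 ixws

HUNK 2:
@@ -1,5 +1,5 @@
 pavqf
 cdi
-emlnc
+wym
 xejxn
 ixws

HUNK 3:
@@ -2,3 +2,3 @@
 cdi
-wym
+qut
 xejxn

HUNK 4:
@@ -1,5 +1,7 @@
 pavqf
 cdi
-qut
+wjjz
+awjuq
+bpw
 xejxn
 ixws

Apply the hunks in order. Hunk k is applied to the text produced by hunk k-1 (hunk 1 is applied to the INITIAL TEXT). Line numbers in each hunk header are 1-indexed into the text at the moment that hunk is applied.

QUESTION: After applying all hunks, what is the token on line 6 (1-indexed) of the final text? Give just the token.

Hunk 1: at line 1 remove [sib,ydcaq,oqpfe] add [emlnc] -> 5 lines: pavqf cdi emlnc xejxn ixws
Hunk 2: at line 1 remove [emlnc] add [wym] -> 5 lines: pavqf cdi wym xejxn ixws
Hunk 3: at line 2 remove [wym] add [qut] -> 5 lines: pavqf cdi qut xejxn ixws
Hunk 4: at line 1 remove [qut] add [wjjz,awjuq,bpw] -> 7 lines: pavqf cdi wjjz awjuq bpw xejxn ixws
Final line 6: xejxn

Answer: xejxn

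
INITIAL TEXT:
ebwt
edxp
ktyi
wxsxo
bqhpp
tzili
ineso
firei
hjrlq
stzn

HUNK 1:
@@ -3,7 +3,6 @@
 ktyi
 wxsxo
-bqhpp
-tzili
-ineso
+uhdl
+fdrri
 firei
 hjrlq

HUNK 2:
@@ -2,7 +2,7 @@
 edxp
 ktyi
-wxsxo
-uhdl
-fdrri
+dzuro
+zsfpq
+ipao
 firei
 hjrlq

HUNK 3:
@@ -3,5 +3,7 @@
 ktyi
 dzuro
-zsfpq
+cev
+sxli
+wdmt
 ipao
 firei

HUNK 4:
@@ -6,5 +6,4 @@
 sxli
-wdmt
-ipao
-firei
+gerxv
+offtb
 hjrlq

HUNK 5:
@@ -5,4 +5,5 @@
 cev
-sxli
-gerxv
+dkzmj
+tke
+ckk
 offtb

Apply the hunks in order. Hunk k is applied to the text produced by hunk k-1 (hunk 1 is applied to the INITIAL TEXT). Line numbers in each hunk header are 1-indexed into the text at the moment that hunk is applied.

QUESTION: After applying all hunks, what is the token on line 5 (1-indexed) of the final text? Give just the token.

Answer: cev

Derivation:
Hunk 1: at line 3 remove [bqhpp,tzili,ineso] add [uhdl,fdrri] -> 9 lines: ebwt edxp ktyi wxsxo uhdl fdrri firei hjrlq stzn
Hunk 2: at line 2 remove [wxsxo,uhdl,fdrri] add [dzuro,zsfpq,ipao] -> 9 lines: ebwt edxp ktyi dzuro zsfpq ipao firei hjrlq stzn
Hunk 3: at line 3 remove [zsfpq] add [cev,sxli,wdmt] -> 11 lines: ebwt edxp ktyi dzuro cev sxli wdmt ipao firei hjrlq stzn
Hunk 4: at line 6 remove [wdmt,ipao,firei] add [gerxv,offtb] -> 10 lines: ebwt edxp ktyi dzuro cev sxli gerxv offtb hjrlq stzn
Hunk 5: at line 5 remove [sxli,gerxv] add [dkzmj,tke,ckk] -> 11 lines: ebwt edxp ktyi dzuro cev dkzmj tke ckk offtb hjrlq stzn
Final line 5: cev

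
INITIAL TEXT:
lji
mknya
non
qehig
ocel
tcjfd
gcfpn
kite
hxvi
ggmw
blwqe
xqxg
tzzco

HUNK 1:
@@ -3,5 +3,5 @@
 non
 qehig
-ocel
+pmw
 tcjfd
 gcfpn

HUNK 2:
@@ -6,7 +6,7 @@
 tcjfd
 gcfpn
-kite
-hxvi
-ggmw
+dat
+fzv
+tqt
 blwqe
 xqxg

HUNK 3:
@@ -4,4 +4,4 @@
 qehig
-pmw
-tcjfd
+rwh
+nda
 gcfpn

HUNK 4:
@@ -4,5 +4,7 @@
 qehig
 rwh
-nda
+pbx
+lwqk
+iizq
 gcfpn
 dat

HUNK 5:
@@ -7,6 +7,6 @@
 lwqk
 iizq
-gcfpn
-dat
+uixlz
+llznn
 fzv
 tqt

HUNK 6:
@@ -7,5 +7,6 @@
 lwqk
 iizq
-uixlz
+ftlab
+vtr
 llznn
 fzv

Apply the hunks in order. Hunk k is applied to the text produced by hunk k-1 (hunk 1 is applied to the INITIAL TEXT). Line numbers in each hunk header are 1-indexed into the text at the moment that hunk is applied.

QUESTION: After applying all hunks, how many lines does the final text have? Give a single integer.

Hunk 1: at line 3 remove [ocel] add [pmw] -> 13 lines: lji mknya non qehig pmw tcjfd gcfpn kite hxvi ggmw blwqe xqxg tzzco
Hunk 2: at line 6 remove [kite,hxvi,ggmw] add [dat,fzv,tqt] -> 13 lines: lji mknya non qehig pmw tcjfd gcfpn dat fzv tqt blwqe xqxg tzzco
Hunk 3: at line 4 remove [pmw,tcjfd] add [rwh,nda] -> 13 lines: lji mknya non qehig rwh nda gcfpn dat fzv tqt blwqe xqxg tzzco
Hunk 4: at line 4 remove [nda] add [pbx,lwqk,iizq] -> 15 lines: lji mknya non qehig rwh pbx lwqk iizq gcfpn dat fzv tqt blwqe xqxg tzzco
Hunk 5: at line 7 remove [gcfpn,dat] add [uixlz,llznn] -> 15 lines: lji mknya non qehig rwh pbx lwqk iizq uixlz llznn fzv tqt blwqe xqxg tzzco
Hunk 6: at line 7 remove [uixlz] add [ftlab,vtr] -> 16 lines: lji mknya non qehig rwh pbx lwqk iizq ftlab vtr llznn fzv tqt blwqe xqxg tzzco
Final line count: 16

Answer: 16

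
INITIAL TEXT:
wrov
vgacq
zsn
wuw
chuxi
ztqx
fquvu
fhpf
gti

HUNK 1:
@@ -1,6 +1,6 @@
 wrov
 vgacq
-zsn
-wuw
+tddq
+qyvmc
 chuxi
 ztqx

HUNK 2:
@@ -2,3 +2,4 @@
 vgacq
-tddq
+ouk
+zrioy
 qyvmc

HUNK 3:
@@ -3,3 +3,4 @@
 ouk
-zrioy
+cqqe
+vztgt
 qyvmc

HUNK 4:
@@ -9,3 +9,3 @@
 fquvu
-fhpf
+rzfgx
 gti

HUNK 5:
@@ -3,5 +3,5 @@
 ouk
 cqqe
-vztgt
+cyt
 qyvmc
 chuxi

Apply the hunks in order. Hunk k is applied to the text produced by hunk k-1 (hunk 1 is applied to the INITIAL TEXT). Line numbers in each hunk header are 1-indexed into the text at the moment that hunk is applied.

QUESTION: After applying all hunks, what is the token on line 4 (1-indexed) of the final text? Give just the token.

Answer: cqqe

Derivation:
Hunk 1: at line 1 remove [zsn,wuw] add [tddq,qyvmc] -> 9 lines: wrov vgacq tddq qyvmc chuxi ztqx fquvu fhpf gti
Hunk 2: at line 2 remove [tddq] add [ouk,zrioy] -> 10 lines: wrov vgacq ouk zrioy qyvmc chuxi ztqx fquvu fhpf gti
Hunk 3: at line 3 remove [zrioy] add [cqqe,vztgt] -> 11 lines: wrov vgacq ouk cqqe vztgt qyvmc chuxi ztqx fquvu fhpf gti
Hunk 4: at line 9 remove [fhpf] add [rzfgx] -> 11 lines: wrov vgacq ouk cqqe vztgt qyvmc chuxi ztqx fquvu rzfgx gti
Hunk 5: at line 3 remove [vztgt] add [cyt] -> 11 lines: wrov vgacq ouk cqqe cyt qyvmc chuxi ztqx fquvu rzfgx gti
Final line 4: cqqe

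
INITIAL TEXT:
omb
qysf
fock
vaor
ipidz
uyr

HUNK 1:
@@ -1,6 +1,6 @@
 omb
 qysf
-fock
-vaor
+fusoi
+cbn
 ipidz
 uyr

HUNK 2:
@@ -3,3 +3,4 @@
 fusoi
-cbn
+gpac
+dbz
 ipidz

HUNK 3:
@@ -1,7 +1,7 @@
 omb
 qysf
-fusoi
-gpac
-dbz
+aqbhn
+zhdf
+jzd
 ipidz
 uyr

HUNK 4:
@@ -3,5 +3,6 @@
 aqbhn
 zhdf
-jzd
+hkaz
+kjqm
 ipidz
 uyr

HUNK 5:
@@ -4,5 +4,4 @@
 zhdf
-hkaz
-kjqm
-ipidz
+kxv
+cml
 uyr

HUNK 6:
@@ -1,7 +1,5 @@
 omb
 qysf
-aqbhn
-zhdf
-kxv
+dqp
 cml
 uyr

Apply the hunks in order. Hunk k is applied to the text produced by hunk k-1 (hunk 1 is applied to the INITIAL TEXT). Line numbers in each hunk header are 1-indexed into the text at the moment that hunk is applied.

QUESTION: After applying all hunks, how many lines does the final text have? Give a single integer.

Answer: 5

Derivation:
Hunk 1: at line 1 remove [fock,vaor] add [fusoi,cbn] -> 6 lines: omb qysf fusoi cbn ipidz uyr
Hunk 2: at line 3 remove [cbn] add [gpac,dbz] -> 7 lines: omb qysf fusoi gpac dbz ipidz uyr
Hunk 3: at line 1 remove [fusoi,gpac,dbz] add [aqbhn,zhdf,jzd] -> 7 lines: omb qysf aqbhn zhdf jzd ipidz uyr
Hunk 4: at line 3 remove [jzd] add [hkaz,kjqm] -> 8 lines: omb qysf aqbhn zhdf hkaz kjqm ipidz uyr
Hunk 5: at line 4 remove [hkaz,kjqm,ipidz] add [kxv,cml] -> 7 lines: omb qysf aqbhn zhdf kxv cml uyr
Hunk 6: at line 1 remove [aqbhn,zhdf,kxv] add [dqp] -> 5 lines: omb qysf dqp cml uyr
Final line count: 5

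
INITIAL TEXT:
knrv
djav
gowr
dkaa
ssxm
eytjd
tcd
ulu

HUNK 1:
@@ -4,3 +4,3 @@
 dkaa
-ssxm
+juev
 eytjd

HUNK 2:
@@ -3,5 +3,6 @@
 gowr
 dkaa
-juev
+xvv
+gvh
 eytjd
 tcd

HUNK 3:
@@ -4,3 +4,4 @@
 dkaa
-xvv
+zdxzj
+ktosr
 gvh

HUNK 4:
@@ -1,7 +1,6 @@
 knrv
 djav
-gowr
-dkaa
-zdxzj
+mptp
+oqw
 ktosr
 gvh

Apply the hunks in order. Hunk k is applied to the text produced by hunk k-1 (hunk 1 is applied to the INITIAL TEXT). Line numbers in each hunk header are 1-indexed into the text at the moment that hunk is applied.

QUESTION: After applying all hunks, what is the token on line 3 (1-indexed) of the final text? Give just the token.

Hunk 1: at line 4 remove [ssxm] add [juev] -> 8 lines: knrv djav gowr dkaa juev eytjd tcd ulu
Hunk 2: at line 3 remove [juev] add [xvv,gvh] -> 9 lines: knrv djav gowr dkaa xvv gvh eytjd tcd ulu
Hunk 3: at line 4 remove [xvv] add [zdxzj,ktosr] -> 10 lines: knrv djav gowr dkaa zdxzj ktosr gvh eytjd tcd ulu
Hunk 4: at line 1 remove [gowr,dkaa,zdxzj] add [mptp,oqw] -> 9 lines: knrv djav mptp oqw ktosr gvh eytjd tcd ulu
Final line 3: mptp

Answer: mptp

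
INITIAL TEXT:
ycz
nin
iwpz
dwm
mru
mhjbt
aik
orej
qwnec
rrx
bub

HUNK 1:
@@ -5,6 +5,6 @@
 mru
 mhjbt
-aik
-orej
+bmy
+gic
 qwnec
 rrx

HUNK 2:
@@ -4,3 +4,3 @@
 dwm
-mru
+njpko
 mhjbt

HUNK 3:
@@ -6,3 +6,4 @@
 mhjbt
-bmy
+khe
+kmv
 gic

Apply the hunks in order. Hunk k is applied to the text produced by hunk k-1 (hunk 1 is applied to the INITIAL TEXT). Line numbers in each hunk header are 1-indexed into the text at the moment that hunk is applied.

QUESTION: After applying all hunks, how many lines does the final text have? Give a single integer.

Hunk 1: at line 5 remove [aik,orej] add [bmy,gic] -> 11 lines: ycz nin iwpz dwm mru mhjbt bmy gic qwnec rrx bub
Hunk 2: at line 4 remove [mru] add [njpko] -> 11 lines: ycz nin iwpz dwm njpko mhjbt bmy gic qwnec rrx bub
Hunk 3: at line 6 remove [bmy] add [khe,kmv] -> 12 lines: ycz nin iwpz dwm njpko mhjbt khe kmv gic qwnec rrx bub
Final line count: 12

Answer: 12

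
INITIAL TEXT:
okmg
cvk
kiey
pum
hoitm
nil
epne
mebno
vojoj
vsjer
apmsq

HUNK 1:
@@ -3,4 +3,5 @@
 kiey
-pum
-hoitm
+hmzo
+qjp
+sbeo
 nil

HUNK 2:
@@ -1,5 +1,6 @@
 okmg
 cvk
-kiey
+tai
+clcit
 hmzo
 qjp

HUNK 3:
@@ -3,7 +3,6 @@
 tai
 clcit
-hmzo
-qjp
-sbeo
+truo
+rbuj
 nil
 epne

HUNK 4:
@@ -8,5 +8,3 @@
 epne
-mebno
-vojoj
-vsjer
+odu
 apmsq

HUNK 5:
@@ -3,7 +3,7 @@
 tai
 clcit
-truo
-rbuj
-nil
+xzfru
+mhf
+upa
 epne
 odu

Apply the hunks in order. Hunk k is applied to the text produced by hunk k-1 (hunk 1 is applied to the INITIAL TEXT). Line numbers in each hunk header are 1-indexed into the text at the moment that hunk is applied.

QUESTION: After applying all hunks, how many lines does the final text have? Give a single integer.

Answer: 10

Derivation:
Hunk 1: at line 3 remove [pum,hoitm] add [hmzo,qjp,sbeo] -> 12 lines: okmg cvk kiey hmzo qjp sbeo nil epne mebno vojoj vsjer apmsq
Hunk 2: at line 1 remove [kiey] add [tai,clcit] -> 13 lines: okmg cvk tai clcit hmzo qjp sbeo nil epne mebno vojoj vsjer apmsq
Hunk 3: at line 3 remove [hmzo,qjp,sbeo] add [truo,rbuj] -> 12 lines: okmg cvk tai clcit truo rbuj nil epne mebno vojoj vsjer apmsq
Hunk 4: at line 8 remove [mebno,vojoj,vsjer] add [odu] -> 10 lines: okmg cvk tai clcit truo rbuj nil epne odu apmsq
Hunk 5: at line 3 remove [truo,rbuj,nil] add [xzfru,mhf,upa] -> 10 lines: okmg cvk tai clcit xzfru mhf upa epne odu apmsq
Final line count: 10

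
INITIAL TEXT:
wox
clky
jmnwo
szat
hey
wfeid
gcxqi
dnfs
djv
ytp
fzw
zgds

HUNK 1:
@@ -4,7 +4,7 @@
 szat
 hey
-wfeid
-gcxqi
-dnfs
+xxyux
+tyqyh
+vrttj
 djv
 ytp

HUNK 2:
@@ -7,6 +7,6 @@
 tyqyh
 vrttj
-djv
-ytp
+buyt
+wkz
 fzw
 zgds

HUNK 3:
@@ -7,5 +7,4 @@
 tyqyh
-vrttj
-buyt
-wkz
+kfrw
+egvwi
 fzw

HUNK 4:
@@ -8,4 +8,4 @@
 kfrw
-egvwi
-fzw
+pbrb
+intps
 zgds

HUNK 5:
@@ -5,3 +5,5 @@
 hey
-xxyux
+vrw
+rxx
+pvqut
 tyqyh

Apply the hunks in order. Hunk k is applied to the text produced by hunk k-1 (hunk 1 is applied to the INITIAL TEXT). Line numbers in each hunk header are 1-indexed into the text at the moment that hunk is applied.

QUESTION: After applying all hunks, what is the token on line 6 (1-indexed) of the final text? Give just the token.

Hunk 1: at line 4 remove [wfeid,gcxqi,dnfs] add [xxyux,tyqyh,vrttj] -> 12 lines: wox clky jmnwo szat hey xxyux tyqyh vrttj djv ytp fzw zgds
Hunk 2: at line 7 remove [djv,ytp] add [buyt,wkz] -> 12 lines: wox clky jmnwo szat hey xxyux tyqyh vrttj buyt wkz fzw zgds
Hunk 3: at line 7 remove [vrttj,buyt,wkz] add [kfrw,egvwi] -> 11 lines: wox clky jmnwo szat hey xxyux tyqyh kfrw egvwi fzw zgds
Hunk 4: at line 8 remove [egvwi,fzw] add [pbrb,intps] -> 11 lines: wox clky jmnwo szat hey xxyux tyqyh kfrw pbrb intps zgds
Hunk 5: at line 5 remove [xxyux] add [vrw,rxx,pvqut] -> 13 lines: wox clky jmnwo szat hey vrw rxx pvqut tyqyh kfrw pbrb intps zgds
Final line 6: vrw

Answer: vrw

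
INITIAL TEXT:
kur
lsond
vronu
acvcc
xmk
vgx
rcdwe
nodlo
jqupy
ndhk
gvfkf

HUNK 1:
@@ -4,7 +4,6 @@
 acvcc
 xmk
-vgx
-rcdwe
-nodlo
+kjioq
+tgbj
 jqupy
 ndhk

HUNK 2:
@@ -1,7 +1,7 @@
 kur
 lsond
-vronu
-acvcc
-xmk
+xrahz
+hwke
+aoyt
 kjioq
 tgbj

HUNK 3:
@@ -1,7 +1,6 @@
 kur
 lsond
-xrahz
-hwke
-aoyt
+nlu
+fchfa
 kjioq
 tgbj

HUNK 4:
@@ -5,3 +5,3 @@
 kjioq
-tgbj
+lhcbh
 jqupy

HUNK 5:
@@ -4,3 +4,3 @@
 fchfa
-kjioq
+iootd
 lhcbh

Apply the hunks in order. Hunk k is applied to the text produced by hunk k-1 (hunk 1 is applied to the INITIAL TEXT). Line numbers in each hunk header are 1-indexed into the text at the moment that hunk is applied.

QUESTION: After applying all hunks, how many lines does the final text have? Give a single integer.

Answer: 9

Derivation:
Hunk 1: at line 4 remove [vgx,rcdwe,nodlo] add [kjioq,tgbj] -> 10 lines: kur lsond vronu acvcc xmk kjioq tgbj jqupy ndhk gvfkf
Hunk 2: at line 1 remove [vronu,acvcc,xmk] add [xrahz,hwke,aoyt] -> 10 lines: kur lsond xrahz hwke aoyt kjioq tgbj jqupy ndhk gvfkf
Hunk 3: at line 1 remove [xrahz,hwke,aoyt] add [nlu,fchfa] -> 9 lines: kur lsond nlu fchfa kjioq tgbj jqupy ndhk gvfkf
Hunk 4: at line 5 remove [tgbj] add [lhcbh] -> 9 lines: kur lsond nlu fchfa kjioq lhcbh jqupy ndhk gvfkf
Hunk 5: at line 4 remove [kjioq] add [iootd] -> 9 lines: kur lsond nlu fchfa iootd lhcbh jqupy ndhk gvfkf
Final line count: 9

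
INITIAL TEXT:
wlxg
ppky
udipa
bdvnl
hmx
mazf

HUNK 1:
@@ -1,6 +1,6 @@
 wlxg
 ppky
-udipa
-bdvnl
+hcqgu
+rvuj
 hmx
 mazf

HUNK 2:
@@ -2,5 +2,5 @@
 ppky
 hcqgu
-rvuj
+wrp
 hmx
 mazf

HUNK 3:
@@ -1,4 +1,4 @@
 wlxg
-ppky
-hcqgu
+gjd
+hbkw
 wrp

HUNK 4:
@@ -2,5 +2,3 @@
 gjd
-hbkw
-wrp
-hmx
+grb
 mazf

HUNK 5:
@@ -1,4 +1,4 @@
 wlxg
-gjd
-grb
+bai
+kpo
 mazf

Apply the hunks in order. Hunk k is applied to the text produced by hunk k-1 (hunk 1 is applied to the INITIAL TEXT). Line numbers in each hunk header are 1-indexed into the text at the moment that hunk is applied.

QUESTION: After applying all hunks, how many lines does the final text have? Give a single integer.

Answer: 4

Derivation:
Hunk 1: at line 1 remove [udipa,bdvnl] add [hcqgu,rvuj] -> 6 lines: wlxg ppky hcqgu rvuj hmx mazf
Hunk 2: at line 2 remove [rvuj] add [wrp] -> 6 lines: wlxg ppky hcqgu wrp hmx mazf
Hunk 3: at line 1 remove [ppky,hcqgu] add [gjd,hbkw] -> 6 lines: wlxg gjd hbkw wrp hmx mazf
Hunk 4: at line 2 remove [hbkw,wrp,hmx] add [grb] -> 4 lines: wlxg gjd grb mazf
Hunk 5: at line 1 remove [gjd,grb] add [bai,kpo] -> 4 lines: wlxg bai kpo mazf
Final line count: 4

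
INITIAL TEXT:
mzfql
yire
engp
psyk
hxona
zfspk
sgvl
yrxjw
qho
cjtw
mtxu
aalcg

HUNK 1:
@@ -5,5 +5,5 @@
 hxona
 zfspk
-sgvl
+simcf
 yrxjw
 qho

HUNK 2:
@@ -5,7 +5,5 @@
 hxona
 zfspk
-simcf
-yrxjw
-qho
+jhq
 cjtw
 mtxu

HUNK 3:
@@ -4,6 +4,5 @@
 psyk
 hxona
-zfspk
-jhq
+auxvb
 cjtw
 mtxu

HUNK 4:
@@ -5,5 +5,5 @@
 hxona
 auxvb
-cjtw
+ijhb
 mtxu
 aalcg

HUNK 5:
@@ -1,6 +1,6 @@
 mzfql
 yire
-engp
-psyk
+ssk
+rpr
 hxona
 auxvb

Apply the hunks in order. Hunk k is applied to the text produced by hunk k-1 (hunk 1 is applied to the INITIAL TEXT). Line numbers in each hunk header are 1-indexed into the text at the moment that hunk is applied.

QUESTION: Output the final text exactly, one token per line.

Hunk 1: at line 5 remove [sgvl] add [simcf] -> 12 lines: mzfql yire engp psyk hxona zfspk simcf yrxjw qho cjtw mtxu aalcg
Hunk 2: at line 5 remove [simcf,yrxjw,qho] add [jhq] -> 10 lines: mzfql yire engp psyk hxona zfspk jhq cjtw mtxu aalcg
Hunk 3: at line 4 remove [zfspk,jhq] add [auxvb] -> 9 lines: mzfql yire engp psyk hxona auxvb cjtw mtxu aalcg
Hunk 4: at line 5 remove [cjtw] add [ijhb] -> 9 lines: mzfql yire engp psyk hxona auxvb ijhb mtxu aalcg
Hunk 5: at line 1 remove [engp,psyk] add [ssk,rpr] -> 9 lines: mzfql yire ssk rpr hxona auxvb ijhb mtxu aalcg

Answer: mzfql
yire
ssk
rpr
hxona
auxvb
ijhb
mtxu
aalcg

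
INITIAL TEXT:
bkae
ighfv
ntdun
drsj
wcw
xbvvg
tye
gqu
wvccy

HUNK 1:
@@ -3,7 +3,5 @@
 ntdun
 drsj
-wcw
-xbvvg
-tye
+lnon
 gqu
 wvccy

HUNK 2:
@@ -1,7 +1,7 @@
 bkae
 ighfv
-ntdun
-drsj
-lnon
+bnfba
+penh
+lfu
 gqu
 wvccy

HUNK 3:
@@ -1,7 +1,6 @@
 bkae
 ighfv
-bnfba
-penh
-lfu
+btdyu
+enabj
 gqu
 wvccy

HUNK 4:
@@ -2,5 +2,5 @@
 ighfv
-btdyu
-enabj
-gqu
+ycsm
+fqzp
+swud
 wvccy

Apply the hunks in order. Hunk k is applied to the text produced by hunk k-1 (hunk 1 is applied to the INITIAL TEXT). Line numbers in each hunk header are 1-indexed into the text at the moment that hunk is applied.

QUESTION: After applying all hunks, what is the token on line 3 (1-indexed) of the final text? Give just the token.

Answer: ycsm

Derivation:
Hunk 1: at line 3 remove [wcw,xbvvg,tye] add [lnon] -> 7 lines: bkae ighfv ntdun drsj lnon gqu wvccy
Hunk 2: at line 1 remove [ntdun,drsj,lnon] add [bnfba,penh,lfu] -> 7 lines: bkae ighfv bnfba penh lfu gqu wvccy
Hunk 3: at line 1 remove [bnfba,penh,lfu] add [btdyu,enabj] -> 6 lines: bkae ighfv btdyu enabj gqu wvccy
Hunk 4: at line 2 remove [btdyu,enabj,gqu] add [ycsm,fqzp,swud] -> 6 lines: bkae ighfv ycsm fqzp swud wvccy
Final line 3: ycsm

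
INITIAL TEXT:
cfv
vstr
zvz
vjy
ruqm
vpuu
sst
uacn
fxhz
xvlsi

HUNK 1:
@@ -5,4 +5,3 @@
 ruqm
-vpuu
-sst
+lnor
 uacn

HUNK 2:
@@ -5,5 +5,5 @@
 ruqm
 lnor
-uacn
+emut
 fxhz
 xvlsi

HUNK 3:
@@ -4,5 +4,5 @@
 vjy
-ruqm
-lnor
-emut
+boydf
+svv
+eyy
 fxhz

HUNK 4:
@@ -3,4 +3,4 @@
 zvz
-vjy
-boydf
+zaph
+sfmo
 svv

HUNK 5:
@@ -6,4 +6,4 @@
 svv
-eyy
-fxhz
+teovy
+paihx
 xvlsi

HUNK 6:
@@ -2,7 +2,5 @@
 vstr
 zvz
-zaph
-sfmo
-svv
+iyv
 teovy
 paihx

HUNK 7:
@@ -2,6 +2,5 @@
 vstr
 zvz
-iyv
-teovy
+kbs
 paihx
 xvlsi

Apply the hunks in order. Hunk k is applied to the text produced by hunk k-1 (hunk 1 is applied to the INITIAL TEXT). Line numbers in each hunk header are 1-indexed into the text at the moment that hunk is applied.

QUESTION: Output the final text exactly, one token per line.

Hunk 1: at line 5 remove [vpuu,sst] add [lnor] -> 9 lines: cfv vstr zvz vjy ruqm lnor uacn fxhz xvlsi
Hunk 2: at line 5 remove [uacn] add [emut] -> 9 lines: cfv vstr zvz vjy ruqm lnor emut fxhz xvlsi
Hunk 3: at line 4 remove [ruqm,lnor,emut] add [boydf,svv,eyy] -> 9 lines: cfv vstr zvz vjy boydf svv eyy fxhz xvlsi
Hunk 4: at line 3 remove [vjy,boydf] add [zaph,sfmo] -> 9 lines: cfv vstr zvz zaph sfmo svv eyy fxhz xvlsi
Hunk 5: at line 6 remove [eyy,fxhz] add [teovy,paihx] -> 9 lines: cfv vstr zvz zaph sfmo svv teovy paihx xvlsi
Hunk 6: at line 2 remove [zaph,sfmo,svv] add [iyv] -> 7 lines: cfv vstr zvz iyv teovy paihx xvlsi
Hunk 7: at line 2 remove [iyv,teovy] add [kbs] -> 6 lines: cfv vstr zvz kbs paihx xvlsi

Answer: cfv
vstr
zvz
kbs
paihx
xvlsi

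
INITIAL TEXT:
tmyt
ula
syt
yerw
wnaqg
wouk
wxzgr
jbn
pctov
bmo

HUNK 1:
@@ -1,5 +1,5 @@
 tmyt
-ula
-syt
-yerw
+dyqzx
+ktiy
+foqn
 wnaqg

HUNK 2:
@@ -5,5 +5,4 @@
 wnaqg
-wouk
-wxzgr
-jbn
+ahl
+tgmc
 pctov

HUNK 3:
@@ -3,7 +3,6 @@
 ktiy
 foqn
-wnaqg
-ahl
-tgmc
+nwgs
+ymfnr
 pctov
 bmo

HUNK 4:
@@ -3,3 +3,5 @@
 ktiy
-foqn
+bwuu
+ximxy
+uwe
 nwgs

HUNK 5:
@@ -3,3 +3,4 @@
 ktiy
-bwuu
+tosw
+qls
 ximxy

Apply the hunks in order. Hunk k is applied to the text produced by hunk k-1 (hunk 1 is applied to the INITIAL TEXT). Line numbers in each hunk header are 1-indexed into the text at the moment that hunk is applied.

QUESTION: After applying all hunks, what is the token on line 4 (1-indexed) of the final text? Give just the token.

Hunk 1: at line 1 remove [ula,syt,yerw] add [dyqzx,ktiy,foqn] -> 10 lines: tmyt dyqzx ktiy foqn wnaqg wouk wxzgr jbn pctov bmo
Hunk 2: at line 5 remove [wouk,wxzgr,jbn] add [ahl,tgmc] -> 9 lines: tmyt dyqzx ktiy foqn wnaqg ahl tgmc pctov bmo
Hunk 3: at line 3 remove [wnaqg,ahl,tgmc] add [nwgs,ymfnr] -> 8 lines: tmyt dyqzx ktiy foqn nwgs ymfnr pctov bmo
Hunk 4: at line 3 remove [foqn] add [bwuu,ximxy,uwe] -> 10 lines: tmyt dyqzx ktiy bwuu ximxy uwe nwgs ymfnr pctov bmo
Hunk 5: at line 3 remove [bwuu] add [tosw,qls] -> 11 lines: tmyt dyqzx ktiy tosw qls ximxy uwe nwgs ymfnr pctov bmo
Final line 4: tosw

Answer: tosw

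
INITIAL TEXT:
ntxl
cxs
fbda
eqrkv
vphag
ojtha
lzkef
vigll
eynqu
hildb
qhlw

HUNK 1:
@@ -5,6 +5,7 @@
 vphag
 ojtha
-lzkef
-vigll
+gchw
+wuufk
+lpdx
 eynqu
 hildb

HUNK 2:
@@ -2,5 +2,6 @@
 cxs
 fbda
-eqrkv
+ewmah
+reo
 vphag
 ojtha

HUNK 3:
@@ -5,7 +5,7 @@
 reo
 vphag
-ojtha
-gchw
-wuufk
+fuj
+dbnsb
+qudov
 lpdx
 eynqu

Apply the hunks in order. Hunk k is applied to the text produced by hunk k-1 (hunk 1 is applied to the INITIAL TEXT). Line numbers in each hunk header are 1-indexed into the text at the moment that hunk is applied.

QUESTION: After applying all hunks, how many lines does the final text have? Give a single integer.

Hunk 1: at line 5 remove [lzkef,vigll] add [gchw,wuufk,lpdx] -> 12 lines: ntxl cxs fbda eqrkv vphag ojtha gchw wuufk lpdx eynqu hildb qhlw
Hunk 2: at line 2 remove [eqrkv] add [ewmah,reo] -> 13 lines: ntxl cxs fbda ewmah reo vphag ojtha gchw wuufk lpdx eynqu hildb qhlw
Hunk 3: at line 5 remove [ojtha,gchw,wuufk] add [fuj,dbnsb,qudov] -> 13 lines: ntxl cxs fbda ewmah reo vphag fuj dbnsb qudov lpdx eynqu hildb qhlw
Final line count: 13

Answer: 13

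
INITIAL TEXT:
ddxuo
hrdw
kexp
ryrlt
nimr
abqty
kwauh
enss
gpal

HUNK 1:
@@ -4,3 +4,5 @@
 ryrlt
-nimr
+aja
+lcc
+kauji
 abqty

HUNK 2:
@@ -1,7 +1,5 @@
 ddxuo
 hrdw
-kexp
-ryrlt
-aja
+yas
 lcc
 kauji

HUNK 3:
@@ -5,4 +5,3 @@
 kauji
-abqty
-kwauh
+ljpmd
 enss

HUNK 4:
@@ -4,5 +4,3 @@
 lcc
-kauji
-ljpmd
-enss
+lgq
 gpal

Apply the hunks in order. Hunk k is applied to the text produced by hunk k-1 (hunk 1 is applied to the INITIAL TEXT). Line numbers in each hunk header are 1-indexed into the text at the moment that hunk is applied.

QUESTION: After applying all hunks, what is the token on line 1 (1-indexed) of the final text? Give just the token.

Answer: ddxuo

Derivation:
Hunk 1: at line 4 remove [nimr] add [aja,lcc,kauji] -> 11 lines: ddxuo hrdw kexp ryrlt aja lcc kauji abqty kwauh enss gpal
Hunk 2: at line 1 remove [kexp,ryrlt,aja] add [yas] -> 9 lines: ddxuo hrdw yas lcc kauji abqty kwauh enss gpal
Hunk 3: at line 5 remove [abqty,kwauh] add [ljpmd] -> 8 lines: ddxuo hrdw yas lcc kauji ljpmd enss gpal
Hunk 4: at line 4 remove [kauji,ljpmd,enss] add [lgq] -> 6 lines: ddxuo hrdw yas lcc lgq gpal
Final line 1: ddxuo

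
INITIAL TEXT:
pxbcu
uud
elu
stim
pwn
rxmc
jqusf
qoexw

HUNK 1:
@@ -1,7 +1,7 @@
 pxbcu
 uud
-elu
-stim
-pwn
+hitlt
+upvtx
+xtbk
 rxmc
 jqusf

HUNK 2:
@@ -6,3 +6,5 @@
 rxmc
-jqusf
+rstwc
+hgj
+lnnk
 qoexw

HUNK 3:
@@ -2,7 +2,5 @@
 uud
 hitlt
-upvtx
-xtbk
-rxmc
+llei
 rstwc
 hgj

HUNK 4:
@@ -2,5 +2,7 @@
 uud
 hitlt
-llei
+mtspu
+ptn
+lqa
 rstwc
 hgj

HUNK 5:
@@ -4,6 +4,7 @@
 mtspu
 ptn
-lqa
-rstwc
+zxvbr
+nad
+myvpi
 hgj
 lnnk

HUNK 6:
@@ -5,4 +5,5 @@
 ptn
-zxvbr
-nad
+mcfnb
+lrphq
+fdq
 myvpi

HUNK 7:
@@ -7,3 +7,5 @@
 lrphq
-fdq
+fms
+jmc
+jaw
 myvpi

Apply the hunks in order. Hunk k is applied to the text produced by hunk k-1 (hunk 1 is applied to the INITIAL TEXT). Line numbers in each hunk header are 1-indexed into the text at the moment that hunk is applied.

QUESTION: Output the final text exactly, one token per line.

Answer: pxbcu
uud
hitlt
mtspu
ptn
mcfnb
lrphq
fms
jmc
jaw
myvpi
hgj
lnnk
qoexw

Derivation:
Hunk 1: at line 1 remove [elu,stim,pwn] add [hitlt,upvtx,xtbk] -> 8 lines: pxbcu uud hitlt upvtx xtbk rxmc jqusf qoexw
Hunk 2: at line 6 remove [jqusf] add [rstwc,hgj,lnnk] -> 10 lines: pxbcu uud hitlt upvtx xtbk rxmc rstwc hgj lnnk qoexw
Hunk 3: at line 2 remove [upvtx,xtbk,rxmc] add [llei] -> 8 lines: pxbcu uud hitlt llei rstwc hgj lnnk qoexw
Hunk 4: at line 2 remove [llei] add [mtspu,ptn,lqa] -> 10 lines: pxbcu uud hitlt mtspu ptn lqa rstwc hgj lnnk qoexw
Hunk 5: at line 4 remove [lqa,rstwc] add [zxvbr,nad,myvpi] -> 11 lines: pxbcu uud hitlt mtspu ptn zxvbr nad myvpi hgj lnnk qoexw
Hunk 6: at line 5 remove [zxvbr,nad] add [mcfnb,lrphq,fdq] -> 12 lines: pxbcu uud hitlt mtspu ptn mcfnb lrphq fdq myvpi hgj lnnk qoexw
Hunk 7: at line 7 remove [fdq] add [fms,jmc,jaw] -> 14 lines: pxbcu uud hitlt mtspu ptn mcfnb lrphq fms jmc jaw myvpi hgj lnnk qoexw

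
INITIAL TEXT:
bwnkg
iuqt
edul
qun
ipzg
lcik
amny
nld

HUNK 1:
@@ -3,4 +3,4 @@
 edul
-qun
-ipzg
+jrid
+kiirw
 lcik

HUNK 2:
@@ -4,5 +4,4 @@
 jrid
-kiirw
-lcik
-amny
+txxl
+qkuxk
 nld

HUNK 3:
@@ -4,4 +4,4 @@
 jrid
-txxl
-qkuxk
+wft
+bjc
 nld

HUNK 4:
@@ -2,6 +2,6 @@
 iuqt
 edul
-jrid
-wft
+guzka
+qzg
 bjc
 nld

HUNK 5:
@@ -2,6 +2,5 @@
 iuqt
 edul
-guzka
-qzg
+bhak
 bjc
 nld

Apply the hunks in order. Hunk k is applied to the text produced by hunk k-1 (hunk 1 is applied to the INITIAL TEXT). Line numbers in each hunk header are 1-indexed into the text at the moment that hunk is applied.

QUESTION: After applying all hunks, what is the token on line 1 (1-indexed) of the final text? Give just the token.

Hunk 1: at line 3 remove [qun,ipzg] add [jrid,kiirw] -> 8 lines: bwnkg iuqt edul jrid kiirw lcik amny nld
Hunk 2: at line 4 remove [kiirw,lcik,amny] add [txxl,qkuxk] -> 7 lines: bwnkg iuqt edul jrid txxl qkuxk nld
Hunk 3: at line 4 remove [txxl,qkuxk] add [wft,bjc] -> 7 lines: bwnkg iuqt edul jrid wft bjc nld
Hunk 4: at line 2 remove [jrid,wft] add [guzka,qzg] -> 7 lines: bwnkg iuqt edul guzka qzg bjc nld
Hunk 5: at line 2 remove [guzka,qzg] add [bhak] -> 6 lines: bwnkg iuqt edul bhak bjc nld
Final line 1: bwnkg

Answer: bwnkg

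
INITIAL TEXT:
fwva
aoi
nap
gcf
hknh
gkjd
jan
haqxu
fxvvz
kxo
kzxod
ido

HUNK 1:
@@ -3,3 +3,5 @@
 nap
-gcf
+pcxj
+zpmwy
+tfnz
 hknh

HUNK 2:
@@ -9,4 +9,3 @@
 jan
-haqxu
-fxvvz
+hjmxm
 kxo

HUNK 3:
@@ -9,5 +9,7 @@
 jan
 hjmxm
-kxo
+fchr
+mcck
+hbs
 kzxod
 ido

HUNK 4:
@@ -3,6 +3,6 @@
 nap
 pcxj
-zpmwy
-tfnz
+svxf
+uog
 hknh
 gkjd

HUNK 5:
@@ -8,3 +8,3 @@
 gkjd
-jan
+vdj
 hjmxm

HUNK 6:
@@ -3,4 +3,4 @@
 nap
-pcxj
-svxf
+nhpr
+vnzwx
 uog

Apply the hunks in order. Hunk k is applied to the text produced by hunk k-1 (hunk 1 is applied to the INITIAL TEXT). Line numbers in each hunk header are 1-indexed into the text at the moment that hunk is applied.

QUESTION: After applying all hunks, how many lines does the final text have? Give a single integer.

Hunk 1: at line 3 remove [gcf] add [pcxj,zpmwy,tfnz] -> 14 lines: fwva aoi nap pcxj zpmwy tfnz hknh gkjd jan haqxu fxvvz kxo kzxod ido
Hunk 2: at line 9 remove [haqxu,fxvvz] add [hjmxm] -> 13 lines: fwva aoi nap pcxj zpmwy tfnz hknh gkjd jan hjmxm kxo kzxod ido
Hunk 3: at line 9 remove [kxo] add [fchr,mcck,hbs] -> 15 lines: fwva aoi nap pcxj zpmwy tfnz hknh gkjd jan hjmxm fchr mcck hbs kzxod ido
Hunk 4: at line 3 remove [zpmwy,tfnz] add [svxf,uog] -> 15 lines: fwva aoi nap pcxj svxf uog hknh gkjd jan hjmxm fchr mcck hbs kzxod ido
Hunk 5: at line 8 remove [jan] add [vdj] -> 15 lines: fwva aoi nap pcxj svxf uog hknh gkjd vdj hjmxm fchr mcck hbs kzxod ido
Hunk 6: at line 3 remove [pcxj,svxf] add [nhpr,vnzwx] -> 15 lines: fwva aoi nap nhpr vnzwx uog hknh gkjd vdj hjmxm fchr mcck hbs kzxod ido
Final line count: 15

Answer: 15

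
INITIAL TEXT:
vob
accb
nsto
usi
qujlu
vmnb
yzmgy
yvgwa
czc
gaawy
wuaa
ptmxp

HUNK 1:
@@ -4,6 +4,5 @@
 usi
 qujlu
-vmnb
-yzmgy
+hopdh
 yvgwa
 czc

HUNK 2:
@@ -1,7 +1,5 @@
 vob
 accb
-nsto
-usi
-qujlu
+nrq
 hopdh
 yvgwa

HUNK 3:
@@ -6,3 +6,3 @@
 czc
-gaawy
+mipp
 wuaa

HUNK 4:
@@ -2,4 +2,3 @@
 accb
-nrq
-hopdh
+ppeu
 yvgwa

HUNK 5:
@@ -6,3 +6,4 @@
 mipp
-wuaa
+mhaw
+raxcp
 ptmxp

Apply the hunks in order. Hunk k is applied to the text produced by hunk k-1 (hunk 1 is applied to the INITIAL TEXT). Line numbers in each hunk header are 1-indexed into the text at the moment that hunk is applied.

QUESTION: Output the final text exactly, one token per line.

Hunk 1: at line 4 remove [vmnb,yzmgy] add [hopdh] -> 11 lines: vob accb nsto usi qujlu hopdh yvgwa czc gaawy wuaa ptmxp
Hunk 2: at line 1 remove [nsto,usi,qujlu] add [nrq] -> 9 lines: vob accb nrq hopdh yvgwa czc gaawy wuaa ptmxp
Hunk 3: at line 6 remove [gaawy] add [mipp] -> 9 lines: vob accb nrq hopdh yvgwa czc mipp wuaa ptmxp
Hunk 4: at line 2 remove [nrq,hopdh] add [ppeu] -> 8 lines: vob accb ppeu yvgwa czc mipp wuaa ptmxp
Hunk 5: at line 6 remove [wuaa] add [mhaw,raxcp] -> 9 lines: vob accb ppeu yvgwa czc mipp mhaw raxcp ptmxp

Answer: vob
accb
ppeu
yvgwa
czc
mipp
mhaw
raxcp
ptmxp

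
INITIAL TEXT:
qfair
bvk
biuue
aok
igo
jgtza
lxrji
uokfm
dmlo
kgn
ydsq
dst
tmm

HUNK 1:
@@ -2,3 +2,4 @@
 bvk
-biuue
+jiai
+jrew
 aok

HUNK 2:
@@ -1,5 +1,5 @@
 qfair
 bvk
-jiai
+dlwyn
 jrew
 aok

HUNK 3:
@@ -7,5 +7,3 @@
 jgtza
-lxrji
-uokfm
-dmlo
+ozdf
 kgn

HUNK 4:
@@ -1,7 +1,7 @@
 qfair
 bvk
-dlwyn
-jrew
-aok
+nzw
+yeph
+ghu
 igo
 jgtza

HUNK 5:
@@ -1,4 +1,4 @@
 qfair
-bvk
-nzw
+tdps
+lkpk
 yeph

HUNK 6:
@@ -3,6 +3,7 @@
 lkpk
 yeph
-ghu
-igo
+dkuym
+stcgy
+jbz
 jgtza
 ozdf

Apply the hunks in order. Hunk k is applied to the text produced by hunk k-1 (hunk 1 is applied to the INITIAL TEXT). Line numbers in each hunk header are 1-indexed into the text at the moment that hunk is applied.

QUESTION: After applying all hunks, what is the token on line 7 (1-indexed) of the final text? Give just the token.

Hunk 1: at line 2 remove [biuue] add [jiai,jrew] -> 14 lines: qfair bvk jiai jrew aok igo jgtza lxrji uokfm dmlo kgn ydsq dst tmm
Hunk 2: at line 1 remove [jiai] add [dlwyn] -> 14 lines: qfair bvk dlwyn jrew aok igo jgtza lxrji uokfm dmlo kgn ydsq dst tmm
Hunk 3: at line 7 remove [lxrji,uokfm,dmlo] add [ozdf] -> 12 lines: qfair bvk dlwyn jrew aok igo jgtza ozdf kgn ydsq dst tmm
Hunk 4: at line 1 remove [dlwyn,jrew,aok] add [nzw,yeph,ghu] -> 12 lines: qfair bvk nzw yeph ghu igo jgtza ozdf kgn ydsq dst tmm
Hunk 5: at line 1 remove [bvk,nzw] add [tdps,lkpk] -> 12 lines: qfair tdps lkpk yeph ghu igo jgtza ozdf kgn ydsq dst tmm
Hunk 6: at line 3 remove [ghu,igo] add [dkuym,stcgy,jbz] -> 13 lines: qfair tdps lkpk yeph dkuym stcgy jbz jgtza ozdf kgn ydsq dst tmm
Final line 7: jbz

Answer: jbz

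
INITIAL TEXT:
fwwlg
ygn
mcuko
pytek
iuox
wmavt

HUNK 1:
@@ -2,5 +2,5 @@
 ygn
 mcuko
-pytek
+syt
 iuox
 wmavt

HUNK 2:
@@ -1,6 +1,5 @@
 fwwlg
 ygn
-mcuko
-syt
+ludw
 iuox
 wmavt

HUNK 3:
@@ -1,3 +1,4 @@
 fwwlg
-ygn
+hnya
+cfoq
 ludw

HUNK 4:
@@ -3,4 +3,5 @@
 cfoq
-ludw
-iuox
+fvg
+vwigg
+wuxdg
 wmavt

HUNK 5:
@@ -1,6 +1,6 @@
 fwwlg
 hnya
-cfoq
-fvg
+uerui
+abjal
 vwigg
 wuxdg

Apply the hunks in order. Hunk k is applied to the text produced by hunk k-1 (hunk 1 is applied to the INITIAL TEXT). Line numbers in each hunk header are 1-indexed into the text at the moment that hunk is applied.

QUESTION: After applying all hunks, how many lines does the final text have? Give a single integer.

Answer: 7

Derivation:
Hunk 1: at line 2 remove [pytek] add [syt] -> 6 lines: fwwlg ygn mcuko syt iuox wmavt
Hunk 2: at line 1 remove [mcuko,syt] add [ludw] -> 5 lines: fwwlg ygn ludw iuox wmavt
Hunk 3: at line 1 remove [ygn] add [hnya,cfoq] -> 6 lines: fwwlg hnya cfoq ludw iuox wmavt
Hunk 4: at line 3 remove [ludw,iuox] add [fvg,vwigg,wuxdg] -> 7 lines: fwwlg hnya cfoq fvg vwigg wuxdg wmavt
Hunk 5: at line 1 remove [cfoq,fvg] add [uerui,abjal] -> 7 lines: fwwlg hnya uerui abjal vwigg wuxdg wmavt
Final line count: 7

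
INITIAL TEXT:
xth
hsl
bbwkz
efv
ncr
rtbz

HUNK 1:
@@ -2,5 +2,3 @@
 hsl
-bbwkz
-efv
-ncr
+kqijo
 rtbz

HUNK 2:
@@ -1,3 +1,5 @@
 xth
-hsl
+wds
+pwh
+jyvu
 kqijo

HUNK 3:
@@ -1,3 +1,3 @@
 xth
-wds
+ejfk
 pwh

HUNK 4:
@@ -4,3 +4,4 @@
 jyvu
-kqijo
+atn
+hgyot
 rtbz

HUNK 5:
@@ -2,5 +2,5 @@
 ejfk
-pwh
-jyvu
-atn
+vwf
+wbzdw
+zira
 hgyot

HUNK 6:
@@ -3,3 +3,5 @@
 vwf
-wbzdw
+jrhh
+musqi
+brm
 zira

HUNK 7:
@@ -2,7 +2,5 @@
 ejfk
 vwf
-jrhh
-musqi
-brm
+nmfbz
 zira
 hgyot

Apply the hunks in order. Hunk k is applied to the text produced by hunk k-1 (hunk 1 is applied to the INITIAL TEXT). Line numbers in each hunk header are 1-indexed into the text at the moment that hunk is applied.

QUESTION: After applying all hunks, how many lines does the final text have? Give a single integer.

Answer: 7

Derivation:
Hunk 1: at line 2 remove [bbwkz,efv,ncr] add [kqijo] -> 4 lines: xth hsl kqijo rtbz
Hunk 2: at line 1 remove [hsl] add [wds,pwh,jyvu] -> 6 lines: xth wds pwh jyvu kqijo rtbz
Hunk 3: at line 1 remove [wds] add [ejfk] -> 6 lines: xth ejfk pwh jyvu kqijo rtbz
Hunk 4: at line 4 remove [kqijo] add [atn,hgyot] -> 7 lines: xth ejfk pwh jyvu atn hgyot rtbz
Hunk 5: at line 2 remove [pwh,jyvu,atn] add [vwf,wbzdw,zira] -> 7 lines: xth ejfk vwf wbzdw zira hgyot rtbz
Hunk 6: at line 3 remove [wbzdw] add [jrhh,musqi,brm] -> 9 lines: xth ejfk vwf jrhh musqi brm zira hgyot rtbz
Hunk 7: at line 2 remove [jrhh,musqi,brm] add [nmfbz] -> 7 lines: xth ejfk vwf nmfbz zira hgyot rtbz
Final line count: 7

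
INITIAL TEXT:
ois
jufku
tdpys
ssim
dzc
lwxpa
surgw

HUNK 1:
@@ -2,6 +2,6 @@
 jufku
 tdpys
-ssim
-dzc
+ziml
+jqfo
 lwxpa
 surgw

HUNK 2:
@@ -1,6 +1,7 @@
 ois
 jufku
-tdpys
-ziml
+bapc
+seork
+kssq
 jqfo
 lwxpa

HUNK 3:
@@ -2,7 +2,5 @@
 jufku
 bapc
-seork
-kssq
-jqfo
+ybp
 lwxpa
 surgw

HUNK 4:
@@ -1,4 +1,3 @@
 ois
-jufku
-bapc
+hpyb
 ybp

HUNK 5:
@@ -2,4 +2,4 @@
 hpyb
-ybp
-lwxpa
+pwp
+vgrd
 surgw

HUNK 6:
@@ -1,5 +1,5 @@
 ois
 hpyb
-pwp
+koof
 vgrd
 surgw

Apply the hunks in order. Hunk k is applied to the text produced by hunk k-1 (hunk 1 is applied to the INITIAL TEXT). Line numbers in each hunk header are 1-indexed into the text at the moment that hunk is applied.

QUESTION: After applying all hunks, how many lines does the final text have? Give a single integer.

Hunk 1: at line 2 remove [ssim,dzc] add [ziml,jqfo] -> 7 lines: ois jufku tdpys ziml jqfo lwxpa surgw
Hunk 2: at line 1 remove [tdpys,ziml] add [bapc,seork,kssq] -> 8 lines: ois jufku bapc seork kssq jqfo lwxpa surgw
Hunk 3: at line 2 remove [seork,kssq,jqfo] add [ybp] -> 6 lines: ois jufku bapc ybp lwxpa surgw
Hunk 4: at line 1 remove [jufku,bapc] add [hpyb] -> 5 lines: ois hpyb ybp lwxpa surgw
Hunk 5: at line 2 remove [ybp,lwxpa] add [pwp,vgrd] -> 5 lines: ois hpyb pwp vgrd surgw
Hunk 6: at line 1 remove [pwp] add [koof] -> 5 lines: ois hpyb koof vgrd surgw
Final line count: 5

Answer: 5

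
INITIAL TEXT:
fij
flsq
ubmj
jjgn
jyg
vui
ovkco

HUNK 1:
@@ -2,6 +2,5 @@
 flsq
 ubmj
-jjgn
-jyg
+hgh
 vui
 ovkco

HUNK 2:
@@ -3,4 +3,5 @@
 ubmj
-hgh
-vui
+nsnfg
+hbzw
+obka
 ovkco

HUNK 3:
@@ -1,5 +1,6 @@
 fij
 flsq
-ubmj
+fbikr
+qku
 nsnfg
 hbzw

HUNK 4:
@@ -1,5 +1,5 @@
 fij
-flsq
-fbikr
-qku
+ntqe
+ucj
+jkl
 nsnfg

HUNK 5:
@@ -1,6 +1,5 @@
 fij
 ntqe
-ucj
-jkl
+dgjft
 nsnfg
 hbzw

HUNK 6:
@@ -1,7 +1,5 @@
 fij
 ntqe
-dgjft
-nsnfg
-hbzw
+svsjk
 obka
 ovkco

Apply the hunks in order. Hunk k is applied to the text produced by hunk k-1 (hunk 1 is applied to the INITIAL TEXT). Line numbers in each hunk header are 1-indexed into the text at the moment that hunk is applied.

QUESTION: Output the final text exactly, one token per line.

Hunk 1: at line 2 remove [jjgn,jyg] add [hgh] -> 6 lines: fij flsq ubmj hgh vui ovkco
Hunk 2: at line 3 remove [hgh,vui] add [nsnfg,hbzw,obka] -> 7 lines: fij flsq ubmj nsnfg hbzw obka ovkco
Hunk 3: at line 1 remove [ubmj] add [fbikr,qku] -> 8 lines: fij flsq fbikr qku nsnfg hbzw obka ovkco
Hunk 4: at line 1 remove [flsq,fbikr,qku] add [ntqe,ucj,jkl] -> 8 lines: fij ntqe ucj jkl nsnfg hbzw obka ovkco
Hunk 5: at line 1 remove [ucj,jkl] add [dgjft] -> 7 lines: fij ntqe dgjft nsnfg hbzw obka ovkco
Hunk 6: at line 1 remove [dgjft,nsnfg,hbzw] add [svsjk] -> 5 lines: fij ntqe svsjk obka ovkco

Answer: fij
ntqe
svsjk
obka
ovkco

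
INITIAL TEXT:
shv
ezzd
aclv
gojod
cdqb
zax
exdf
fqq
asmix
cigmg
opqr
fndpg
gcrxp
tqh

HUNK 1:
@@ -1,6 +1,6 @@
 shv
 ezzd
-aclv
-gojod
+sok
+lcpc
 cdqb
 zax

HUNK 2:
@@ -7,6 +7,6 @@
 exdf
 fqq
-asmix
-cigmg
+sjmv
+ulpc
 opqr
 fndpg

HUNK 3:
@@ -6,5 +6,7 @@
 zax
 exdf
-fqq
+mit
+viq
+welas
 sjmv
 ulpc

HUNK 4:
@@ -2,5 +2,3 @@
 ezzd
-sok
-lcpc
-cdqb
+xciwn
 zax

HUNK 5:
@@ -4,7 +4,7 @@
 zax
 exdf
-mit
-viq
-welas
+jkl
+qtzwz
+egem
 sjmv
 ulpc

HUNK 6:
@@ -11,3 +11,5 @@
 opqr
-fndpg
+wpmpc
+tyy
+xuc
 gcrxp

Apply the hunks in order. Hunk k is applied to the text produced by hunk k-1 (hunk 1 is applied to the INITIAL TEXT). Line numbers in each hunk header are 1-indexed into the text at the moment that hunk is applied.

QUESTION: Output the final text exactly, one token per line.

Answer: shv
ezzd
xciwn
zax
exdf
jkl
qtzwz
egem
sjmv
ulpc
opqr
wpmpc
tyy
xuc
gcrxp
tqh

Derivation:
Hunk 1: at line 1 remove [aclv,gojod] add [sok,lcpc] -> 14 lines: shv ezzd sok lcpc cdqb zax exdf fqq asmix cigmg opqr fndpg gcrxp tqh
Hunk 2: at line 7 remove [asmix,cigmg] add [sjmv,ulpc] -> 14 lines: shv ezzd sok lcpc cdqb zax exdf fqq sjmv ulpc opqr fndpg gcrxp tqh
Hunk 3: at line 6 remove [fqq] add [mit,viq,welas] -> 16 lines: shv ezzd sok lcpc cdqb zax exdf mit viq welas sjmv ulpc opqr fndpg gcrxp tqh
Hunk 4: at line 2 remove [sok,lcpc,cdqb] add [xciwn] -> 14 lines: shv ezzd xciwn zax exdf mit viq welas sjmv ulpc opqr fndpg gcrxp tqh
Hunk 5: at line 4 remove [mit,viq,welas] add [jkl,qtzwz,egem] -> 14 lines: shv ezzd xciwn zax exdf jkl qtzwz egem sjmv ulpc opqr fndpg gcrxp tqh
Hunk 6: at line 11 remove [fndpg] add [wpmpc,tyy,xuc] -> 16 lines: shv ezzd xciwn zax exdf jkl qtzwz egem sjmv ulpc opqr wpmpc tyy xuc gcrxp tqh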